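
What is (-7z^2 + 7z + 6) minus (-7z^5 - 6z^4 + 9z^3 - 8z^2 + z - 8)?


Distribute the minus sign:
  (-7z^2 + 7z + 6)
- (-7z^5 - 6z^4 + 9z^3 - 8z^2 + z - 8)
Negate second polynomial: 7z^5 + 6z^4 - 9z^3 + 8z^2 - z + 8
Add: 7z^5 + 6z^4 - 9z^3 + z^2 + 6z + 14


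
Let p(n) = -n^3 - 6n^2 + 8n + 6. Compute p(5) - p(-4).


p(5) = -229
p(-4) = -58
p(5) - p(-4) = -229 + 58 = -171


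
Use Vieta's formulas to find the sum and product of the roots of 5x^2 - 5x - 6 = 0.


For ax^2+bx+c=0: sum = -b/a, product = c/a.
a=5, b=-5, c=-6
Sum = -(-5)/5 = 1
Product = (-6)/5 = -6/5


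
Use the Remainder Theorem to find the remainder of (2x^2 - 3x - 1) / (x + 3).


By the Remainder Theorem, the remainder equals p(-3):
  2*(-3)^2 = 18
  -3*(-3)^1 = 9
  constant: -1
Sum: 18 + 9 - 1 = 26


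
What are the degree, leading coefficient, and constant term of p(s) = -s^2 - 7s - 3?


Highest power of s is 2, with coefficient -1. Constant term is -3.
Degree = 2, leading coefficient = -1, constant term = -3


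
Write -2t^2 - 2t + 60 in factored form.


Roots satisfy r1 + r2 = -b/a = -1 and r1*r2 = c/a = -30.
So r1 = 5, r2 = -6.
-2t^2 - 2t + 60 = -2(t - r1)(t - r2) = -2(t - 5)(t + 6)


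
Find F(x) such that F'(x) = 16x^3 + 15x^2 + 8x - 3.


Reverse power rule on each term:
  ∫ 16x^3 dx = 4x^4
  ∫ 15x^2 dx = 5x^3
  ∫ 8x dx = 4x^2
  ∫ -3 dx = -3x
F(x) = 4x^4 + 5x^3 + 4x^2 - 3x + C


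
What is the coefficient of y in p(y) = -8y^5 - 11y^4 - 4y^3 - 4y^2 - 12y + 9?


Read off the coefficient of y: -12


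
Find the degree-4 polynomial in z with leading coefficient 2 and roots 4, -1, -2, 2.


p(z) = 2(z - 4)(z + 1)(z + 2)(z - 2)
Expand: 2z^4 - 6z^3 - 16z^2 + 24z + 32


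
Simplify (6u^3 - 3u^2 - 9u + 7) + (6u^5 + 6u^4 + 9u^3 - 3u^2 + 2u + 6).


Align terms by degree and add:
  6u^3 - 3u^2 - 9u + 7
+ 6u^5 + 6u^4 + 9u^3 - 3u^2 + 2u + 6
= 6u^5 + 6u^4 + 15u^3 - 6u^2 - 7u + 13


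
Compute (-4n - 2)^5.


Expand (-4n - 2)^5 by repeated multiplication:
  (-4n - 2)^2 = 16n^2 + 16n + 4
  (-4n - 2)^3 = -64n^3 - 96n^2 - 48n - 8
  (-4n - 2)^4 = 256n^4 + 512n^3 + 384n^2 + 128n + 16
= -1024n^5 - 2560n^4 - 2560n^3 - 1280n^2 - 320n - 32


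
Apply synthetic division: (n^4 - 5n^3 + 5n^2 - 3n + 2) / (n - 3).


Synthetic division with c = 3. Coefficients: 1, -5, 5, -3, 2
Bring down 1.
  1 * 3 = 3; 3 - 5 = -2
  -2 * 3 = -6; -6 + 5 = -1
  -1 * 3 = -3; -3 - 3 = -6
  -6 * 3 = -18; -18 + 2 = -16
Quotient: n^3 - 2n^2 - n - 6, Remainder: -16


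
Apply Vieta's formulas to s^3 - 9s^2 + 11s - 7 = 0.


Monic cubic s^3+bs^2+cs+d=0: sum=-b, pairwise sum=c, product=-d.
b=-9, c=11, d=-7
r1+r2+r3 = 9
r1r2+r1r3+r2r3 = 11
r1r2r3 = 7


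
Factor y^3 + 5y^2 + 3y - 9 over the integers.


Try integer roots (divisors of -9). y=-3: p(-3)=0.
Divide out (y + 3): quotient is y^2 + 2y - 3.
Factor the quadratic: (y + 3)(y - 1)
Result: (y + 3)(y + 3)(y - 1)


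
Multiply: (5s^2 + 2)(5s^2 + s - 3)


Distribute each term of the first polynomial:
  (5s^2)(5s^2 + s - 3) = 25s^4 + 5s^3 - 15s^2
  (2)(5s^2 + s - 3) = 10s^2 + 2s - 6
Sum: 25s^4 + 5s^3 - 5s^2 + 2s - 6


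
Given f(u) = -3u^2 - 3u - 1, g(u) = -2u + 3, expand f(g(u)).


Substitute g(u) into f:
f(g(u)) = -3*(-2u + 3)^2 + (-3)*(-2u + 3) + (-1)
(-2u + 3)^2 = 4u^2 - 12u + 9
Expand and combine: -12u^2 + 42u - 37


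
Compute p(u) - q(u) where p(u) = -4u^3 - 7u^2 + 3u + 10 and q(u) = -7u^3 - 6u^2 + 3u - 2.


Distribute the minus sign:
  (-4u^3 - 7u^2 + 3u + 10)
- (-7u^3 - 6u^2 + 3u - 2)
Negate second polynomial: 7u^3 + 6u^2 - 3u + 2
Add: 3u^3 - u^2 + 12


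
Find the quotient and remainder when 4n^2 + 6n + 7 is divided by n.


(4n^2 + 6n + 7) / (n)
Step 1: 4n * (n) = 4n^2; subtract.
Step 2: 6 * (n) = 6n; subtract.
Quotient: 4n + 6, Remainder: 7


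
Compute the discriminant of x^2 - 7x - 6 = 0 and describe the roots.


D = b^2 - 4ac = (-7)^2 - 4(1)(-6) = 49 + 24 = 73
Since D > 0: two distinct irrational roots


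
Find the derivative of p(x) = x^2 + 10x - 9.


Apply the power rule term by term:
  d/dx(x^2) = 2x
  d/dx(10x) = 10
  d/dx(-9) = 0
p'(x) = 2x + 10


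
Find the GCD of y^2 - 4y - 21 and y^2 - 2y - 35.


Factor each:
  y^2 - 4y - 21 = (y - 7)(y + 3)
  y^2 - 2y - 35 = (y - 7)(y + 5)
Common monic factor: y - 7


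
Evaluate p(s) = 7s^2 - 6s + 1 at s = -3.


Using direct substitution:
  7 * (-3)^2 = 63
  -6 * (-3)^1 = 18
  constant: 1
Sum = 63 + 18 + 1 = 82


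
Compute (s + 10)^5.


Expand (s + 10)^5 by repeated multiplication:
  (s + 10)^2 = s^2 + 20s + 100
  (s + 10)^3 = s^3 + 30s^2 + 300s + 1000
  (s + 10)^4 = s^4 + 40s^3 + 600s^2 + 4000s + 10000
= s^5 + 50s^4 + 1000s^3 + 10000s^2 + 50000s + 100000


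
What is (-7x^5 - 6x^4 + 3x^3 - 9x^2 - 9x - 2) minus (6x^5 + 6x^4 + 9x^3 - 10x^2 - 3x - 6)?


Distribute the minus sign:
  (-7x^5 - 6x^4 + 3x^3 - 9x^2 - 9x - 2)
- (6x^5 + 6x^4 + 9x^3 - 10x^2 - 3x - 6)
Negate second polynomial: -6x^5 - 6x^4 - 9x^3 + 10x^2 + 3x + 6
Add: -13x^5 - 12x^4 - 6x^3 + x^2 - 6x + 4


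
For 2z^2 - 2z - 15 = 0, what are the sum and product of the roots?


For az^2+bz+c=0: sum = -b/a, product = c/a.
a=2, b=-2, c=-15
Sum = -(-2)/2 = 1
Product = (-15)/2 = -15/2


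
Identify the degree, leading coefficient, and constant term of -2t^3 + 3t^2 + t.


Highest power of t is 3, with coefficient -2. Constant term is 0.
Degree = 3, leading coefficient = -2, constant term = 0


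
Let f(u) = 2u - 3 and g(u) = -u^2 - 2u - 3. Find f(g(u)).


Substitute g(u) into f:
f(g(u)) = 2*(-u^2 - 2u - 3) + (-3)
Expand and combine: -2u^2 - 4u - 9


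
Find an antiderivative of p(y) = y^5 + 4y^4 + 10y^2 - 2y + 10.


Reverse power rule on each term:
  ∫ y^5 dy = (1/6)y^6
  ∫ 4y^4 dy = (4/5)y^5
  ∫ 10y^2 dy = (10/3)y^3
  ∫ -2y dy = -y^2
  ∫ 10 dy = 10y
F(y) = (1/6)y^6 + (4/5)y^5 + (10/3)y^3 - y^2 + 10y + C


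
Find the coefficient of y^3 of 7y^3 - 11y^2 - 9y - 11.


Read off the coefficient of y^3: 7


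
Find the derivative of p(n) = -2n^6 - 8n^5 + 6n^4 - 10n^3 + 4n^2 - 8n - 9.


Apply the power rule term by term:
  d/dn(-2n^6) = -12n^5
  d/dn(-8n^5) = -40n^4
  d/dn(6n^4) = 24n^3
  d/dn(-10n^3) = -30n^2
  d/dn(4n^2) = 8n
  d/dn(-8n) = -8
  d/dn(-9) = 0
p'(n) = -12n^5 - 40n^4 + 24n^3 - 30n^2 + 8n - 8


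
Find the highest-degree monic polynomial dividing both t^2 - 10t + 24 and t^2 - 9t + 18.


Factor each:
  t^2 - 10t + 24 = (t - 6)(t - 4)
  t^2 - 9t + 18 = (t - 6)(t - 3)
Common monic factor: t - 6


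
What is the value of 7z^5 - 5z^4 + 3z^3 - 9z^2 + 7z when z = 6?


Using direct substitution:
  7 * (6)^5 = 54432
  -5 * (6)^4 = -6480
  3 * (6)^3 = 648
  -9 * (6)^2 = -324
  7 * (6)^1 = 42
  constant: 0
Sum = 54432 - 6480 + 648 - 324 + 42 + 0 = 48318


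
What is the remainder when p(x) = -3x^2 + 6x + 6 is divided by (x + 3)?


By the Remainder Theorem, the remainder equals p(-3):
  -3*(-3)^2 = -27
  6*(-3)^1 = -18
  constant: 6
Sum: -27 - 18 + 6 = -39


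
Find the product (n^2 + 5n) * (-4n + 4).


Distribute each term of the first polynomial:
  (n^2)(-4n + 4) = -4n^3 + 4n^2
  (5n)(-4n + 4) = -20n^2 + 20n
Sum: -4n^3 - 16n^2 + 20n


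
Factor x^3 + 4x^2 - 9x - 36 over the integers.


Try integer roots (divisors of -36). x=3: p(3)=0.
Divide out (x - 3): quotient is x^2 + 7x + 12.
Factor the quadratic: (x + 4)(x + 3)
Result: (x - 3)(x + 4)(x + 3)


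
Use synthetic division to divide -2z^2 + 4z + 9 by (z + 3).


Synthetic division with c = -3. Coefficients: -2, 4, 9
Bring down -2.
  -2 * -3 = 6; 6 + 4 = 10
  10 * -3 = -30; -30 + 9 = -21
Quotient: -2z + 10, Remainder: -21


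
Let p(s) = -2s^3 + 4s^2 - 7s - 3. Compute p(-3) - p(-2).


p(-3) = 108
p(-2) = 43
p(-3) - p(-2) = 108 - 43 = 65


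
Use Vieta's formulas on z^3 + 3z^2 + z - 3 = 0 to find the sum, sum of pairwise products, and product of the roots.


Monic cubic z^3+bz^2+cz+d=0: sum=-b, pairwise sum=c, product=-d.
b=3, c=1, d=-3
r1+r2+r3 = -3
r1r2+r1r3+r2r3 = 1
r1r2r3 = 3


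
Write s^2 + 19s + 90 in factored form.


Roots satisfy r1 + r2 = -b/a = -19 and r1*r2 = c/a = 90.
So r1 = -10, r2 = -9.
s^2 + 19s + 90 = (s - r1)(s - r2) = (s + 10)(s + 9)


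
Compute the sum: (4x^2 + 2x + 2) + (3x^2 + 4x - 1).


Align terms by degree and add:
  4x^2 + 2x + 2
+ 3x^2 + 4x - 1
= 7x^2 + 6x + 1


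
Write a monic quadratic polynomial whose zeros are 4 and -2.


p(n) = (n - 4)(n + 2)
Expand: n^2 - 2n - 8


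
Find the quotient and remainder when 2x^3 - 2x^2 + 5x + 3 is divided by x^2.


(2x^3 - 2x^2 + 5x + 3) / (x^2)
Step 1: 2x * (x^2) = 2x^3; subtract.
Step 2: -2 * (x^2) = -2x^2; subtract.
Quotient: 2x - 2, Remainder: 5x + 3


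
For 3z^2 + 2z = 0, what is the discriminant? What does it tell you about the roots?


D = b^2 - 4ac = (2)^2 - 4(3)(0) = 4 = 4
Since D > 0: two distinct rational roots


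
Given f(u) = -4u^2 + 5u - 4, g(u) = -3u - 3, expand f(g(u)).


Substitute g(u) into f:
f(g(u)) = -4*(-3u - 3)^2 + 5*(-3u - 3) + (-4)
(-3u - 3)^2 = 9u^2 + 18u + 9
Expand and combine: -36u^2 - 87u - 55


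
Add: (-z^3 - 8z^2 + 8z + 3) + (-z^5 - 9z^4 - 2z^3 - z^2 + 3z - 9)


Align terms by degree and add:
  -z^3 - 8z^2 + 8z + 3
  -z^5 - 9z^4 - 2z^3 - z^2 + 3z - 9
= -z^5 - 9z^4 - 3z^3 - 9z^2 + 11z - 6


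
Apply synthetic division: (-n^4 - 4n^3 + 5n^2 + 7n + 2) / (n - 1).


Synthetic division with c = 1. Coefficients: -1, -4, 5, 7, 2
Bring down -1.
  -1 * 1 = -1; -1 - 4 = -5
  -5 * 1 = -5; -5 + 5 = 0
  0 * 1 = 0; 0 + 7 = 7
  7 * 1 = 7; 7 + 2 = 9
Quotient: -n^3 - 5n^2 + 7, Remainder: 9


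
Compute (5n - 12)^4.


Expand (5n - 12)^4 by repeated multiplication:
  (5n - 12)^2 = 25n^2 - 120n + 144
  (5n - 12)^3 = 125n^3 - 900n^2 + 2160n - 1728
= 625n^4 - 6000n^3 + 21600n^2 - 34560n + 20736


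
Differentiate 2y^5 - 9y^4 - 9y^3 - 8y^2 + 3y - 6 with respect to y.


Apply the power rule term by term:
  d/dy(2y^5) = 10y^4
  d/dy(-9y^4) = -36y^3
  d/dy(-9y^3) = -27y^2
  d/dy(-8y^2) = -16y
  d/dy(3y) = 3
  d/dy(-6) = 0
p'(y) = 10y^4 - 36y^3 - 27y^2 - 16y + 3


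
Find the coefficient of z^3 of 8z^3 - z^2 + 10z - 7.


Read off the coefficient of z^3: 8


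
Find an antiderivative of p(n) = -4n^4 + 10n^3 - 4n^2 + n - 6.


Reverse power rule on each term:
  ∫ -4n^4 dn = -(4/5)n^5
  ∫ 10n^3 dn = (5/2)n^4
  ∫ -4n^2 dn = -(4/3)n^3
  ∫ n dn = (1/2)n^2
  ∫ -6 dn = -6n
F(n) = -(4/5)n^5 + (5/2)n^4 - (4/3)n^3 + (1/2)n^2 - 6n + C


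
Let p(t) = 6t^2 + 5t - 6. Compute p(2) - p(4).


p(2) = 28
p(4) = 110
p(2) - p(4) = 28 - 110 = -82


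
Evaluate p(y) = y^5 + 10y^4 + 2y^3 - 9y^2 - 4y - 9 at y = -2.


Using direct substitution:
  1 * (-2)^5 = -32
  10 * (-2)^4 = 160
  2 * (-2)^3 = -16
  -9 * (-2)^2 = -36
  -4 * (-2)^1 = 8
  constant: -9
Sum = -32 + 160 - 16 - 36 + 8 - 9 = 75


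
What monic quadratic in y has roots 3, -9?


p(y) = (y - 3)(y + 9)
Expand: y^2 + 6y - 27


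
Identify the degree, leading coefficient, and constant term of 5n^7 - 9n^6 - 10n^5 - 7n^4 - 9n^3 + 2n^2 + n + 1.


Highest power of n is 7, with coefficient 5. Constant term is 1.
Degree = 7, leading coefficient = 5, constant term = 1


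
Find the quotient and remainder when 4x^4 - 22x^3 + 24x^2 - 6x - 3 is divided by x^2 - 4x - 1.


(4x^4 - 22x^3 + 24x^2 - 6x - 3) / (x^2 - 4x - 1)
Step 1: 4x^2 * (x^2 - 4x - 1) = 4x^4 - 16x^3 - 4x^2; subtract.
Step 2: -6x * (x^2 - 4x - 1) = -6x^3 + 24x^2 + 6x; subtract.
Step 3: 4 * (x^2 - 4x - 1) = 4x^2 - 16x - 4; subtract.
Quotient: 4x^2 - 6x + 4, Remainder: 4x + 1


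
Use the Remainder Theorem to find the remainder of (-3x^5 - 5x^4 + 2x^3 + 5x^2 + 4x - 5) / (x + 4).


By the Remainder Theorem, the remainder equals p(-4):
  -3*(-4)^5 = 3072
  -5*(-4)^4 = -1280
  2*(-4)^3 = -128
  5*(-4)^2 = 80
  4*(-4)^1 = -16
  constant: -5
Sum: 3072 - 1280 - 128 + 80 - 16 - 5 = 1723


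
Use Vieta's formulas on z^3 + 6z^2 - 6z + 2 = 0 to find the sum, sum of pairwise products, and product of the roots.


Monic cubic z^3+bz^2+cz+d=0: sum=-b, pairwise sum=c, product=-d.
b=6, c=-6, d=2
r1+r2+r3 = -6
r1r2+r1r3+r2r3 = -6
r1r2r3 = -2


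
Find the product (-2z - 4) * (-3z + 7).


Distribute each term of the first polynomial:
  (-2z)(-3z + 7) = 6z^2 - 14z
  (-4)(-3z + 7) = 12z - 28
Sum: 6z^2 - 2z - 28


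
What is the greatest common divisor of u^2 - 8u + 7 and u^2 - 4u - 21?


Factor each:
  u^2 - 8u + 7 = (u - 7)(u - 1)
  u^2 - 4u - 21 = (u - 7)(u + 3)
Common monic factor: u - 7


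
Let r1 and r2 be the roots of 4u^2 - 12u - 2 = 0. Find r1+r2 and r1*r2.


For au^2+bu+c=0: sum = -b/a, product = c/a.
a=4, b=-12, c=-2
Sum = -(-12)/4 = 3
Product = (-2)/4 = -1/2


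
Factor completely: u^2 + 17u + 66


Roots satisfy r1 + r2 = -b/a = -17 and r1*r2 = c/a = 66.
So r1 = -6, r2 = -11.
u^2 + 17u + 66 = (u - r1)(u - r2) = (u + 6)(u + 11)


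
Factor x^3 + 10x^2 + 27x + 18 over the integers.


Try integer roots (divisors of 18). x=-6: p(-6)=0.
Divide out (x + 6): quotient is x^2 + 4x + 3.
Factor the quadratic: (x + 3)(x + 1)
Result: (x + 6)(x + 3)(x + 1)


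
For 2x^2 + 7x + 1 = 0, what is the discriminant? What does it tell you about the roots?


D = b^2 - 4ac = (7)^2 - 4(2)(1) = 49 - 8 = 41
Since D > 0: two distinct irrational roots


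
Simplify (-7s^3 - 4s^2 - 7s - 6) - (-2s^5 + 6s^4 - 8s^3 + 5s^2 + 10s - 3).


Distribute the minus sign:
  (-7s^3 - 4s^2 - 7s - 6)
- (-2s^5 + 6s^4 - 8s^3 + 5s^2 + 10s - 3)
Negate second polynomial: 2s^5 - 6s^4 + 8s^3 - 5s^2 - 10s + 3
Add: 2s^5 - 6s^4 + s^3 - 9s^2 - 17s - 3


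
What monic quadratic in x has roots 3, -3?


p(x) = (x - 3)(x + 3)
Expand: x^2 - 9


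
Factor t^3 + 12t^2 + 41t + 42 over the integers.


Try integer roots (divisors of 42). t=-3: p(-3)=0.
Divide out (t + 3): quotient is t^2 + 9t + 14.
Factor the quadratic: (t + 2)(t + 7)
Result: (t + 3)(t + 2)(t + 7)


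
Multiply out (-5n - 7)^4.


Expand (-5n - 7)^4 by repeated multiplication:
  (-5n - 7)^2 = 25n^2 + 70n + 49
  (-5n - 7)^3 = -125n^3 - 525n^2 - 735n - 343
= 625n^4 + 3500n^3 + 7350n^2 + 6860n + 2401


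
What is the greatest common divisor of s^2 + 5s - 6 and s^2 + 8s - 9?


Factor each:
  s^2 + 5s - 6 = (s - 1)(s + 6)
  s^2 + 8s - 9 = (s - 1)(s + 9)
Common monic factor: s - 1


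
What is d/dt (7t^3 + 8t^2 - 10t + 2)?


Apply the power rule term by term:
  d/dt(7t^3) = 21t^2
  d/dt(8t^2) = 16t
  d/dt(-10t) = -10
  d/dt(2) = 0
p'(t) = 21t^2 + 16t - 10


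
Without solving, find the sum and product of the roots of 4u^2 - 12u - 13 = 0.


For au^2+bu+c=0: sum = -b/a, product = c/a.
a=4, b=-12, c=-13
Sum = -(-12)/4 = 3
Product = (-13)/4 = -13/4


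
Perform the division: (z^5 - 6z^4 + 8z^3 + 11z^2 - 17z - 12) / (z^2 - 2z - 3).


(z^5 - 6z^4 + 8z^3 + 11z^2 - 17z - 12) / (z^2 - 2z - 3)
Step 1: z^3 * (z^2 - 2z - 3) = z^5 - 2z^4 - 3z^3; subtract.
Step 2: -4z^2 * (z^2 - 2z - 3) = -4z^4 + 8z^3 + 12z^2; subtract.
Step 3: 3z * (z^2 - 2z - 3) = 3z^3 - 6z^2 - 9z; subtract.
Step 4: 5 * (z^2 - 2z - 3) = 5z^2 - 10z - 15; subtract.
Quotient: z^3 - 4z^2 + 3z + 5, Remainder: 2z + 3


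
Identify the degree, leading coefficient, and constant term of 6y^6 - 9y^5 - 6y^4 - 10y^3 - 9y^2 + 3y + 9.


Highest power of y is 6, with coefficient 6. Constant term is 9.
Degree = 6, leading coefficient = 6, constant term = 9


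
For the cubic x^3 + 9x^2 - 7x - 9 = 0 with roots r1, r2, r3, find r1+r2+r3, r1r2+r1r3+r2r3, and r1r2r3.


Monic cubic x^3+bx^2+cx+d=0: sum=-b, pairwise sum=c, product=-d.
b=9, c=-7, d=-9
r1+r2+r3 = -9
r1r2+r1r3+r2r3 = -7
r1r2r3 = 9


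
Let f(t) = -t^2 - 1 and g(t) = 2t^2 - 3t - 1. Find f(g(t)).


Substitute g(t) into f:
f(g(t)) = -1*(2t^2 - 3t - 1)^2 + (-1)
(2t^2 - 3t - 1)^2 = 4t^4 - 12t^3 + 5t^2 + 6t + 1
Expand and combine: -4t^4 + 12t^3 - 5t^2 - 6t - 2


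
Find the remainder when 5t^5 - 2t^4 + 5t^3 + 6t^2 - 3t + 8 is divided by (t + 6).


By the Remainder Theorem, the remainder equals p(-6):
  5*(-6)^5 = -38880
  -2*(-6)^4 = -2592
  5*(-6)^3 = -1080
  6*(-6)^2 = 216
  -3*(-6)^1 = 18
  constant: 8
Sum: -38880 - 2592 - 1080 + 216 + 18 + 8 = -42310


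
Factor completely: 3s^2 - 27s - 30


Roots satisfy r1 + r2 = -b/a = 9 and r1*r2 = c/a = -10.
So r1 = 10, r2 = -1.
3s^2 - 27s - 30 = 3(s - r1)(s - r2) = 3(s - 10)(s + 1)


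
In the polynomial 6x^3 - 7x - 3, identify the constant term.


Read off the constant term: -3


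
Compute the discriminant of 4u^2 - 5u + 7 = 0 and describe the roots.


D = b^2 - 4ac = (-5)^2 - 4(4)(7) = 25 - 112 = -87
Since D < 0: two complex conjugate roots (no real roots)


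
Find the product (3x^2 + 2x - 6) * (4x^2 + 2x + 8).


Distribute each term of the first polynomial:
  (3x^2)(4x^2 + 2x + 8) = 12x^4 + 6x^3 + 24x^2
  (2x)(4x^2 + 2x + 8) = 8x^3 + 4x^2 + 16x
  (-6)(4x^2 + 2x + 8) = -24x^2 - 12x - 48
Sum: 12x^4 + 14x^3 + 4x^2 + 4x - 48


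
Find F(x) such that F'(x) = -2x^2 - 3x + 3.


Reverse power rule on each term:
  ∫ -2x^2 dx = -(2/3)x^3
  ∫ -3x dx = -(3/2)x^2
  ∫ 3 dx = 3x
F(x) = -(2/3)x^3 - (3/2)x^2 + 3x + C


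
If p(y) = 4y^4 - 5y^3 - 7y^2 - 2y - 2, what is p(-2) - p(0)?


p(-2) = 78
p(0) = -2
p(-2) - p(0) = 78 + 2 = 80


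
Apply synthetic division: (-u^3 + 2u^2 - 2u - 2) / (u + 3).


Synthetic division with c = -3. Coefficients: -1, 2, -2, -2
Bring down -1.
  -1 * -3 = 3; 3 + 2 = 5
  5 * -3 = -15; -15 - 2 = -17
  -17 * -3 = 51; 51 - 2 = 49
Quotient: -u^2 + 5u - 17, Remainder: 49


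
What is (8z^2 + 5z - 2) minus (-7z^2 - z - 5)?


Distribute the minus sign:
  (8z^2 + 5z - 2)
- (-7z^2 - z - 5)
Negate second polynomial: 7z^2 + z + 5
Add: 15z^2 + 6z + 3


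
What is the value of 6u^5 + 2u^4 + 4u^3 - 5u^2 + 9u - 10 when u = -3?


Using direct substitution:
  6 * (-3)^5 = -1458
  2 * (-3)^4 = 162
  4 * (-3)^3 = -108
  -5 * (-3)^2 = -45
  9 * (-3)^1 = -27
  constant: -10
Sum = -1458 + 162 - 108 - 45 - 27 - 10 = -1486


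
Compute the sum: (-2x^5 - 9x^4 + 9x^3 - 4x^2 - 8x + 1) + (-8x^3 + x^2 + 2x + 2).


Align terms by degree and add:
  -2x^5 - 9x^4 + 9x^3 - 4x^2 - 8x + 1
  -8x^3 + x^2 + 2x + 2
= -2x^5 - 9x^4 + x^3 - 3x^2 - 6x + 3


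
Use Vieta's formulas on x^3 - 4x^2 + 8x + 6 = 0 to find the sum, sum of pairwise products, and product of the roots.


Monic cubic x^3+bx^2+cx+d=0: sum=-b, pairwise sum=c, product=-d.
b=-4, c=8, d=6
r1+r2+r3 = 4
r1r2+r1r3+r2r3 = 8
r1r2r3 = -6


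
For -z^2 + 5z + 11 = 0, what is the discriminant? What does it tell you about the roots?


D = b^2 - 4ac = (5)^2 - 4(-1)(11) = 25 + 44 = 69
Since D > 0: two distinct irrational roots


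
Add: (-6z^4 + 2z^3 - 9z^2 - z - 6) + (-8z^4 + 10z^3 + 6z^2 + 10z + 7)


Align terms by degree and add:
  -6z^4 + 2z^3 - 9z^2 - z - 6
  -8z^4 + 10z^3 + 6z^2 + 10z + 7
= -14z^4 + 12z^3 - 3z^2 + 9z + 1


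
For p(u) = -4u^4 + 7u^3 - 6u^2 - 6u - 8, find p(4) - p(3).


p(4) = -704
p(3) = -215
p(4) - p(3) = -704 + 215 = -489


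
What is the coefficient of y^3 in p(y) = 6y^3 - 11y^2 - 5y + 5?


Read off the coefficient of y^3: 6


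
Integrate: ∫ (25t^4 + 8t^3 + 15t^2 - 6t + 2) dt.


Reverse power rule on each term:
  ∫ 25t^4 dt = 5t^5
  ∫ 8t^3 dt = 2t^4
  ∫ 15t^2 dt = 5t^3
  ∫ -6t dt = -3t^2
  ∫ 2 dt = 2t
F(t) = 5t^5 + 2t^4 + 5t^3 - 3t^2 + 2t + C


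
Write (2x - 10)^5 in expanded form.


Expand (2x - 10)^5 by repeated multiplication:
  (2x - 10)^2 = 4x^2 - 40x + 100
  (2x - 10)^3 = 8x^3 - 120x^2 + 600x - 1000
  (2x - 10)^4 = 16x^4 - 320x^3 + 2400x^2 - 8000x + 10000
= 32x^5 - 800x^4 + 8000x^3 - 40000x^2 + 100000x - 100000


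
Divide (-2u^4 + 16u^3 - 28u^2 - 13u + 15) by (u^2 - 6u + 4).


(-2u^4 + 16u^3 - 28u^2 - 13u + 15) / (u^2 - 6u + 4)
Step 1: -2u^2 * (u^2 - 6u + 4) = -2u^4 + 12u^3 - 8u^2; subtract.
Step 2: 4u * (u^2 - 6u + 4) = 4u^3 - 24u^2 + 16u; subtract.
Step 3: 4 * (u^2 - 6u + 4) = 4u^2 - 24u + 16; subtract.
Quotient: -2u^2 + 4u + 4, Remainder: -5u - 1


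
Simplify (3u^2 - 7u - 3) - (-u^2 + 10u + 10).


Distribute the minus sign:
  (3u^2 - 7u - 3)
- (-u^2 + 10u + 10)
Negate second polynomial: u^2 - 10u - 10
Add: 4u^2 - 17u - 13


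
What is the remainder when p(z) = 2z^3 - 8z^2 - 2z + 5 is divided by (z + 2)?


By the Remainder Theorem, the remainder equals p(-2):
  2*(-2)^3 = -16
  -8*(-2)^2 = -32
  -2*(-2)^1 = 4
  constant: 5
Sum: -16 - 32 + 4 + 5 = -39


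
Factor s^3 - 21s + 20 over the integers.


Try integer roots (divisors of 20). s=4: p(4)=0.
Divide out (s - 4): quotient is s^2 + 4s - 5.
Factor the quadratic: (s + 5)(s - 1)
Result: (s - 4)(s + 5)(s - 1)


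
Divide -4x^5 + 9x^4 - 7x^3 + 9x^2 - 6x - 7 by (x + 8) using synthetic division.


Synthetic division with c = -8. Coefficients: -4, 9, -7, 9, -6, -7
Bring down -4.
  -4 * -8 = 32; 32 + 9 = 41
  41 * -8 = -328; -328 - 7 = -335
  -335 * -8 = 2680; 2680 + 9 = 2689
  2689 * -8 = -21512; -21512 - 6 = -21518
  -21518 * -8 = 172144; 172144 - 7 = 172137
Quotient: -4x^4 + 41x^3 - 335x^2 + 2689x - 21518, Remainder: 172137


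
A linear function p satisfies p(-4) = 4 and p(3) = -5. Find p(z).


p(z) = mz + b. Using p(-4)=4, p(3)=-5:
m = (4 + 5)/(-4 - 3) = 9/-7 = -9/7
b = 4 - m*(-4) = 4 - 36/7 = -8/7
p(z) = -(9/7)z - (8/7)


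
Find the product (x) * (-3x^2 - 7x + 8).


Distribute each term of the first polynomial:
  (x)(-3x^2 - 7x + 8) = -3x^3 - 7x^2 + 8x
Sum: -3x^3 - 7x^2 + 8x


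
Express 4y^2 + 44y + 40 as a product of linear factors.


Roots satisfy r1 + r2 = -b/a = -11 and r1*r2 = c/a = 10.
So r1 = -1, r2 = -10.
4y^2 + 44y + 40 = 4(y - r1)(y - r2) = 4(y + 1)(y + 10)


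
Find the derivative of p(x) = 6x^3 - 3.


Apply the power rule term by term:
  d/dx(6x^3) = 18x^2
  d/dx(-3) = 0
p'(x) = 18x^2


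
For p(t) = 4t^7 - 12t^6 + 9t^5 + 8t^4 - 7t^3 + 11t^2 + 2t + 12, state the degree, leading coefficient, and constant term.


Highest power of t is 7, with coefficient 4. Constant term is 12.
Degree = 7, leading coefficient = 4, constant term = 12


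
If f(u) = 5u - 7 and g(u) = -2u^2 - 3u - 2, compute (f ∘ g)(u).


Substitute g(u) into f:
f(g(u)) = 5*(-2u^2 - 3u - 2) + (-7)
Expand and combine: -10u^2 - 15u - 17


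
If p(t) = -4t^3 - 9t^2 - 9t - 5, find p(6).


Using direct substitution:
  -4 * (6)^3 = -864
  -9 * (6)^2 = -324
  -9 * (6)^1 = -54
  constant: -5
Sum = -864 - 324 - 54 - 5 = -1247


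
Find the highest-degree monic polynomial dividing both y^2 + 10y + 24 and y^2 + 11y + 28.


Factor each:
  y^2 + 10y + 24 = (y + 4)(y + 6)
  y^2 + 11y + 28 = (y + 4)(y + 7)
Common monic factor: y + 4


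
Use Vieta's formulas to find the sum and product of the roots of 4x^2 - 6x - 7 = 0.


For ax^2+bx+c=0: sum = -b/a, product = c/a.
a=4, b=-6, c=-7
Sum = -(-6)/4 = 3/2
Product = (-7)/4 = -7/4


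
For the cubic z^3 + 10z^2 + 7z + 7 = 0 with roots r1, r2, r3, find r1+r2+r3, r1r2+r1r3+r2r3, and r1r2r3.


Monic cubic z^3+bz^2+cz+d=0: sum=-b, pairwise sum=c, product=-d.
b=10, c=7, d=7
r1+r2+r3 = -10
r1r2+r1r3+r2r3 = 7
r1r2r3 = -7


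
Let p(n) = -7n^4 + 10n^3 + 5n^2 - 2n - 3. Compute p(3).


Using direct substitution:
  -7 * (3)^4 = -567
  10 * (3)^3 = 270
  5 * (3)^2 = 45
  -2 * (3)^1 = -6
  constant: -3
Sum = -567 + 270 + 45 - 6 - 3 = -261


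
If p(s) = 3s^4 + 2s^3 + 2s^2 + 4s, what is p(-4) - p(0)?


p(-4) = 656
p(0) = 0
p(-4) - p(0) = 656 = 656


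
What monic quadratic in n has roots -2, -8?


p(n) = (n + 2)(n + 8)
Expand: n^2 + 10n + 16


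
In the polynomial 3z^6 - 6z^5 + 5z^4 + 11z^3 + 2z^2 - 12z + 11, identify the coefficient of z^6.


Read off the coefficient of z^6: 3


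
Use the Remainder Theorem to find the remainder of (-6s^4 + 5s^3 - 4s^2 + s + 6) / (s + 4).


By the Remainder Theorem, the remainder equals p(-4):
  -6*(-4)^4 = -1536
  5*(-4)^3 = -320
  -4*(-4)^2 = -64
  1*(-4)^1 = -4
  constant: 6
Sum: -1536 - 320 - 64 - 4 + 6 = -1918


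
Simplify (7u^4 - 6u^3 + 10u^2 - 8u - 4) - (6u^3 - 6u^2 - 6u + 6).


Distribute the minus sign:
  (7u^4 - 6u^3 + 10u^2 - 8u - 4)
- (6u^3 - 6u^2 - 6u + 6)
Negate second polynomial: -6u^3 + 6u^2 + 6u - 6
Add: 7u^4 - 12u^3 + 16u^2 - 2u - 10


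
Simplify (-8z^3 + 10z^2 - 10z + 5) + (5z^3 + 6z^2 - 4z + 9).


Align terms by degree and add:
  -8z^3 + 10z^2 - 10z + 5
+ 5z^3 + 6z^2 - 4z + 9
= -3z^3 + 16z^2 - 14z + 14


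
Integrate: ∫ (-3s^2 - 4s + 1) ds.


Reverse power rule on each term:
  ∫ -3s^2 ds = -s^3
  ∫ -4s ds = -2s^2
  ∫ 1 ds = s
F(s) = -s^3 - 2s^2 + s + C


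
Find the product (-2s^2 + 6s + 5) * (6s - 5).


Distribute each term of the first polynomial:
  (-2s^2)(6s - 5) = -12s^3 + 10s^2
  (6s)(6s - 5) = 36s^2 - 30s
  (5)(6s - 5) = 30s - 25
Sum: -12s^3 + 46s^2 - 25


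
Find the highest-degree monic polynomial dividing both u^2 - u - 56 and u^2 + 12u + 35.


Factor each:
  u^2 - u - 56 = (u + 7)(u - 8)
  u^2 + 12u + 35 = (u + 7)(u + 5)
Common monic factor: u + 7


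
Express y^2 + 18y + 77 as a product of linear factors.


Roots satisfy r1 + r2 = -b/a = -18 and r1*r2 = c/a = 77.
So r1 = -11, r2 = -7.
y^2 + 18y + 77 = (y - r1)(y - r2) = (y + 11)(y + 7)


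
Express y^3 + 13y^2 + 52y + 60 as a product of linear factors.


Try integer roots (divisors of 60). y=-6: p(-6)=0.
Divide out (y + 6): quotient is y^2 + 7y + 10.
Factor the quadratic: (y + 2)(y + 5)
Result: (y + 6)(y + 2)(y + 5)


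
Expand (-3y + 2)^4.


Expand (-3y + 2)^4 by repeated multiplication:
  (-3y + 2)^2 = 9y^2 - 12y + 4
  (-3y + 2)^3 = -27y^3 + 54y^2 - 36y + 8
= 81y^4 - 216y^3 + 216y^2 - 96y + 16


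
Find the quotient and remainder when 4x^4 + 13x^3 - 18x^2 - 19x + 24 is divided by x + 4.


(4x^4 + 13x^3 - 18x^2 - 19x + 24) / (x + 4)
Step 1: 4x^3 * (x + 4) = 4x^4 + 16x^3; subtract.
Step 2: -3x^2 * (x + 4) = -3x^3 - 12x^2; subtract.
Step 3: -6x * (x + 4) = -6x^2 - 24x; subtract.
Step 4: 5 * (x + 4) = 5x + 20; subtract.
Quotient: 4x^3 - 3x^2 - 6x + 5, Remainder: 4


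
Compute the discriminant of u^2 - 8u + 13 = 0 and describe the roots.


D = b^2 - 4ac = (-8)^2 - 4(1)(13) = 64 - 52 = 12
Since D > 0: two distinct irrational roots


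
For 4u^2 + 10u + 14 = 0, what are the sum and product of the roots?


For au^2+bu+c=0: sum = -b/a, product = c/a.
a=4, b=10, c=14
Sum = -(10)/4 = -5/2
Product = (14)/4 = 7/2


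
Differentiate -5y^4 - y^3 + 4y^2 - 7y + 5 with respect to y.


Apply the power rule term by term:
  d/dy(-5y^4) = -20y^3
  d/dy(-y^3) = -3y^2
  d/dy(4y^2) = 8y
  d/dy(-7y) = -7
  d/dy(5) = 0
p'(y) = -20y^3 - 3y^2 + 8y - 7


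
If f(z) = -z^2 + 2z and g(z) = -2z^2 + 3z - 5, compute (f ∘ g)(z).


Substitute g(z) into f:
f(g(z)) = -1*(-2z^2 + 3z - 5)^2 + 2*(-2z^2 + 3z - 5)
(-2z^2 + 3z - 5)^2 = 4z^4 - 12z^3 + 29z^2 - 30z + 25
Expand and combine: -4z^4 + 12z^3 - 33z^2 + 36z - 35


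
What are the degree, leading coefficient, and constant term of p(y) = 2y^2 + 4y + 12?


Highest power of y is 2, with coefficient 2. Constant term is 12.
Degree = 2, leading coefficient = 2, constant term = 12


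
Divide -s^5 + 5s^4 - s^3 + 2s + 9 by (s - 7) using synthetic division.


Synthetic division with c = 7. Coefficients: -1, 5, -1, 0, 2, 9
Bring down -1.
  -1 * 7 = -7; -7 + 5 = -2
  -2 * 7 = -14; -14 - 1 = -15
  -15 * 7 = -105; -105 + 0 = -105
  -105 * 7 = -735; -735 + 2 = -733
  -733 * 7 = -5131; -5131 + 9 = -5122
Quotient: -s^4 - 2s^3 - 15s^2 - 105s - 733, Remainder: -5122


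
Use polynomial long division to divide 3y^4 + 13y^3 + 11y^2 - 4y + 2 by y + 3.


(3y^4 + 13y^3 + 11y^2 - 4y + 2) / (y + 3)
Step 1: 3y^3 * (y + 3) = 3y^4 + 9y^3; subtract.
Step 2: 4y^2 * (y + 3) = 4y^3 + 12y^2; subtract.
Step 3: -y * (y + 3) = -y^2 - 3y; subtract.
Step 4: -1 * (y + 3) = -y - 3; subtract.
Quotient: 3y^3 + 4y^2 - y - 1, Remainder: 5


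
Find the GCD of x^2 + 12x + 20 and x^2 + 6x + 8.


Factor each:
  x^2 + 12x + 20 = (x + 2)(x + 10)
  x^2 + 6x + 8 = (x + 2)(x + 4)
Common monic factor: x + 2


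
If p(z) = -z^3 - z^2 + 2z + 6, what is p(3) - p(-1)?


p(3) = -24
p(-1) = 4
p(3) - p(-1) = -24 - 4 = -28


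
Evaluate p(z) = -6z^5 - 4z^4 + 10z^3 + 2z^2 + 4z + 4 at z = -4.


Using direct substitution:
  -6 * (-4)^5 = 6144
  -4 * (-4)^4 = -1024
  10 * (-4)^3 = -640
  2 * (-4)^2 = 32
  4 * (-4)^1 = -16
  constant: 4
Sum = 6144 - 1024 - 640 + 32 - 16 + 4 = 4500


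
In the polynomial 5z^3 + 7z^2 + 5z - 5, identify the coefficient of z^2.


Read off the coefficient of z^2: 7


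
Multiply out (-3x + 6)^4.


Expand (-3x + 6)^4 by repeated multiplication:
  (-3x + 6)^2 = 9x^2 - 36x + 36
  (-3x + 6)^3 = -27x^3 + 162x^2 - 324x + 216
= 81x^4 - 648x^3 + 1944x^2 - 2592x + 1296


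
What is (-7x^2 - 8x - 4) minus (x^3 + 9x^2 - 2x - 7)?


Distribute the minus sign:
  (-7x^2 - 8x - 4)
- (x^3 + 9x^2 - 2x - 7)
Negate second polynomial: -x^3 - 9x^2 + 2x + 7
Add: -x^3 - 16x^2 - 6x + 3


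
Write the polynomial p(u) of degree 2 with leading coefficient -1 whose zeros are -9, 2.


p(u) = -(u + 9)(u - 2)
Expand: -u^2 - 7u + 18


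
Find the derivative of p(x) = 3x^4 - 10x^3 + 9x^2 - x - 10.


Apply the power rule term by term:
  d/dx(3x^4) = 12x^3
  d/dx(-10x^3) = -30x^2
  d/dx(9x^2) = 18x
  d/dx(-x) = -1
  d/dx(-10) = 0
p'(x) = 12x^3 - 30x^2 + 18x - 1


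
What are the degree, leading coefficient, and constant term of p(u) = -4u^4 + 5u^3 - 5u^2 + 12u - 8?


Highest power of u is 4, with coefficient -4. Constant term is -8.
Degree = 4, leading coefficient = -4, constant term = -8


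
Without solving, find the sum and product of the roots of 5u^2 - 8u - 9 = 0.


For au^2+bu+c=0: sum = -b/a, product = c/a.
a=5, b=-8, c=-9
Sum = -(-8)/5 = 8/5
Product = (-9)/5 = -9/5


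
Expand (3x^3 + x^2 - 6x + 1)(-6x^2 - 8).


Distribute each term of the first polynomial:
  (3x^3)(-6x^2 - 8) = -18x^5 - 24x^3
  (x^2)(-6x^2 - 8) = -6x^4 - 8x^2
  (-6x)(-6x^2 - 8) = 36x^3 + 48x
  (1)(-6x^2 - 8) = -6x^2 - 8
Sum: -18x^5 - 6x^4 + 12x^3 - 14x^2 + 48x - 8


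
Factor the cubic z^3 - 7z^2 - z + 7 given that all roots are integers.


Try integer roots (divisors of 7). z=7: p(7)=0.
Divide out (z - 7): quotient is z^2 - 1.
Factor the quadratic: (z - 1)(z + 1)
Result: (z - 7)(z - 1)(z + 1)


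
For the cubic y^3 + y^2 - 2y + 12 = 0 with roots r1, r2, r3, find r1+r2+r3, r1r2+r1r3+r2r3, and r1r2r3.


Monic cubic y^3+by^2+cy+d=0: sum=-b, pairwise sum=c, product=-d.
b=1, c=-2, d=12
r1+r2+r3 = -1
r1r2+r1r3+r2r3 = -2
r1r2r3 = -12


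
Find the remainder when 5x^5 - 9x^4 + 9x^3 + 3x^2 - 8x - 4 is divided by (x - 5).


By the Remainder Theorem, the remainder equals p(5):
  5*(5)^5 = 15625
  -9*(5)^4 = -5625
  9*(5)^3 = 1125
  3*(5)^2 = 75
  -8*(5)^1 = -40
  constant: -4
Sum: 15625 - 5625 + 1125 + 75 - 40 - 4 = 11156


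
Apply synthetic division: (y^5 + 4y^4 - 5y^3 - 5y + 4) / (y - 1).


Synthetic division with c = 1. Coefficients: 1, 4, -5, 0, -5, 4
Bring down 1.
  1 * 1 = 1; 1 + 4 = 5
  5 * 1 = 5; 5 - 5 = 0
  0 * 1 = 0; 0 + 0 = 0
  0 * 1 = 0; 0 - 5 = -5
  -5 * 1 = -5; -5 + 4 = -1
Quotient: y^4 + 5y^3 - 5, Remainder: -1


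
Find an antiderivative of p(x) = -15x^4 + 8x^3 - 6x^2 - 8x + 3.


Reverse power rule on each term:
  ∫ -15x^4 dx = -3x^5
  ∫ 8x^3 dx = 2x^4
  ∫ -6x^2 dx = -2x^3
  ∫ -8x dx = -4x^2
  ∫ 3 dx = 3x
F(x) = -3x^5 + 2x^4 - 2x^3 - 4x^2 + 3x + C


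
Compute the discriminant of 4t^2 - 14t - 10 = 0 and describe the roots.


D = b^2 - 4ac = (-14)^2 - 4(4)(-10) = 196 + 160 = 356
Since D > 0: two distinct irrational roots


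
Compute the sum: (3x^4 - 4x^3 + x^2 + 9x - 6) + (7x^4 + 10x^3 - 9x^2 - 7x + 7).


Align terms by degree and add:
  3x^4 - 4x^3 + x^2 + 9x - 6
+ 7x^4 + 10x^3 - 9x^2 - 7x + 7
= 10x^4 + 6x^3 - 8x^2 + 2x + 1


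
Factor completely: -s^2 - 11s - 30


Roots satisfy r1 + r2 = -b/a = -11 and r1*r2 = c/a = 30.
So r1 = -5, r2 = -6.
-s^2 - 11s - 30 = -(s - r1)(s - r2) = -(s + 5)(s + 6)


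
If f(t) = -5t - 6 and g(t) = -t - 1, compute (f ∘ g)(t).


Substitute g(t) into f:
f(g(t)) = -5*(-t - 1) + (-6)
Expand and combine: 5t - 1


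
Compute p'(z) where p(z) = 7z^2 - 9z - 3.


Apply the power rule term by term:
  d/dz(7z^2) = 14z
  d/dz(-9z) = -9
  d/dz(-3) = 0
p'(z) = 14z - 9


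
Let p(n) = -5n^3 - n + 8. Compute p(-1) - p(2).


p(-1) = 14
p(2) = -34
p(-1) - p(2) = 14 + 34 = 48


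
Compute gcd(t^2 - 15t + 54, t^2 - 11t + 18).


Factor each:
  t^2 - 15t + 54 = (t - 9)(t - 6)
  t^2 - 11t + 18 = (t - 9)(t - 2)
Common monic factor: t - 9


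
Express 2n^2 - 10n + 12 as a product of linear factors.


Roots satisfy r1 + r2 = -b/a = 5 and r1*r2 = c/a = 6.
So r1 = 2, r2 = 3.
2n^2 - 10n + 12 = 2(n - r1)(n - r2) = 2(n - 2)(n - 3)


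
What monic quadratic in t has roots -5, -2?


p(t) = (t + 5)(t + 2)
Expand: t^2 + 7t + 10


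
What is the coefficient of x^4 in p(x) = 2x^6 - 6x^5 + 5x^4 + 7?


Read off the coefficient of x^4: 5


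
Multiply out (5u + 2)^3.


Expand (5u + 2)^3 by repeated multiplication:
  (5u + 2)^2 = 25u^2 + 20u + 4
= 125u^3 + 150u^2 + 60u + 8


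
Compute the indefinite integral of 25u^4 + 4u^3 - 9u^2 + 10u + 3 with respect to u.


Reverse power rule on each term:
  ∫ 25u^4 du = 5u^5
  ∫ 4u^3 du = u^4
  ∫ -9u^2 du = -3u^3
  ∫ 10u du = 5u^2
  ∫ 3 du = 3u
F(u) = 5u^5 + u^4 - 3u^3 + 5u^2 + 3u + C


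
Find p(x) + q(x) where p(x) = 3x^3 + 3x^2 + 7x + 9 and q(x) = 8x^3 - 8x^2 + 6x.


Align terms by degree and add:
  3x^3 + 3x^2 + 7x + 9
+ 8x^3 - 8x^2 + 6x
= 11x^3 - 5x^2 + 13x + 9


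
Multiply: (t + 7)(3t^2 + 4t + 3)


Distribute each term of the first polynomial:
  (t)(3t^2 + 4t + 3) = 3t^3 + 4t^2 + 3t
  (7)(3t^2 + 4t + 3) = 21t^2 + 28t + 21
Sum: 3t^3 + 25t^2 + 31t + 21


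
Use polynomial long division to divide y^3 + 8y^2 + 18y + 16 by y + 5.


(y^3 + 8y^2 + 18y + 16) / (y + 5)
Step 1: y^2 * (y + 5) = y^3 + 5y^2; subtract.
Step 2: 3y * (y + 5) = 3y^2 + 15y; subtract.
Step 3: 3 * (y + 5) = 3y + 15; subtract.
Quotient: y^2 + 3y + 3, Remainder: 1


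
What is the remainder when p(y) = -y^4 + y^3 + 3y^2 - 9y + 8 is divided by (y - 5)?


By the Remainder Theorem, the remainder equals p(5):
  -1*(5)^4 = -625
  1*(5)^3 = 125
  3*(5)^2 = 75
  -9*(5)^1 = -45
  constant: 8
Sum: -625 + 125 + 75 - 45 + 8 = -462


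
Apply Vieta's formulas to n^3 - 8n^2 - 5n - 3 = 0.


Monic cubic n^3+bn^2+cn+d=0: sum=-b, pairwise sum=c, product=-d.
b=-8, c=-5, d=-3
r1+r2+r3 = 8
r1r2+r1r3+r2r3 = -5
r1r2r3 = 3


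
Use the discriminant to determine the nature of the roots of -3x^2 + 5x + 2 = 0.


D = b^2 - 4ac = (5)^2 - 4(-3)(2) = 25 + 24 = 49
Since D > 0: two distinct rational roots


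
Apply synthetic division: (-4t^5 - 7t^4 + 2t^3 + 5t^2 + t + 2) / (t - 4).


Synthetic division with c = 4. Coefficients: -4, -7, 2, 5, 1, 2
Bring down -4.
  -4 * 4 = -16; -16 - 7 = -23
  -23 * 4 = -92; -92 + 2 = -90
  -90 * 4 = -360; -360 + 5 = -355
  -355 * 4 = -1420; -1420 + 1 = -1419
  -1419 * 4 = -5676; -5676 + 2 = -5674
Quotient: -4t^4 - 23t^3 - 90t^2 - 355t - 1419, Remainder: -5674


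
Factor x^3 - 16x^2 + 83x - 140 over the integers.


Try integer roots (divisors of -140). x=7: p(7)=0.
Divide out (x - 7): quotient is x^2 - 9x + 20.
Factor the quadratic: (x - 5)(x - 4)
Result: (x - 7)(x - 5)(x - 4)


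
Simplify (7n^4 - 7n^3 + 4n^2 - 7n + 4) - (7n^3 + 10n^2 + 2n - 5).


Distribute the minus sign:
  (7n^4 - 7n^3 + 4n^2 - 7n + 4)
- (7n^3 + 10n^2 + 2n - 5)
Negate second polynomial: -7n^3 - 10n^2 - 2n + 5
Add: 7n^4 - 14n^3 - 6n^2 - 9n + 9


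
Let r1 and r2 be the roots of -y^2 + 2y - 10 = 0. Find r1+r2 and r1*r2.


For ay^2+by+c=0: sum = -b/a, product = c/a.
a=-1, b=2, c=-10
Sum = -(2)/-1 = 2
Product = (-10)/-1 = 10


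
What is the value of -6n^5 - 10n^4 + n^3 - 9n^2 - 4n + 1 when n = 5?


Using direct substitution:
  -6 * (5)^5 = -18750
  -10 * (5)^4 = -6250
  1 * (5)^3 = 125
  -9 * (5)^2 = -225
  -4 * (5)^1 = -20
  constant: 1
Sum = -18750 - 6250 + 125 - 225 - 20 + 1 = -25119


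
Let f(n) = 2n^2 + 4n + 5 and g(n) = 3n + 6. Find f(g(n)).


Substitute g(n) into f:
f(g(n)) = 2*(3n + 6)^2 + 4*(3n + 6) + 5
(3n + 6)^2 = 9n^2 + 36n + 36
Expand and combine: 18n^2 + 84n + 101


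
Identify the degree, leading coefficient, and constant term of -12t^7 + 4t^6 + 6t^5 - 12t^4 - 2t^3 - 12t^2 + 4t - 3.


Highest power of t is 7, with coefficient -12. Constant term is -3.
Degree = 7, leading coefficient = -12, constant term = -3


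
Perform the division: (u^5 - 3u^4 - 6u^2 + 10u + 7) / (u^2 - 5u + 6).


(u^5 - 3u^4 - 6u^2 + 10u + 7) / (u^2 - 5u + 6)
Step 1: u^3 * (u^2 - 5u + 6) = u^5 - 5u^4 + 6u^3; subtract.
Step 2: 2u^2 * (u^2 - 5u + 6) = 2u^4 - 10u^3 + 12u^2; subtract.
Step 3: 4u * (u^2 - 5u + 6) = 4u^3 - 20u^2 + 24u; subtract.
Step 4: 2 * (u^2 - 5u + 6) = 2u^2 - 10u + 12; subtract.
Quotient: u^3 + 2u^2 + 4u + 2, Remainder: -4u - 5


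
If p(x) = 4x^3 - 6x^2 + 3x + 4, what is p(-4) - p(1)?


p(-4) = -360
p(1) = 5
p(-4) - p(1) = -360 - 5 = -365


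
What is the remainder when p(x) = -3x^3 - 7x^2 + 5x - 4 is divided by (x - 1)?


By the Remainder Theorem, the remainder equals p(1):
  -3*(1)^3 = -3
  -7*(1)^2 = -7
  5*(1)^1 = 5
  constant: -4
Sum: -3 - 7 + 5 - 4 = -9


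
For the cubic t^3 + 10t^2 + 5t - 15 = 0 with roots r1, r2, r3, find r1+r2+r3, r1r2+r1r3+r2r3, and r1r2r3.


Monic cubic t^3+bt^2+ct+d=0: sum=-b, pairwise sum=c, product=-d.
b=10, c=5, d=-15
r1+r2+r3 = -10
r1r2+r1r3+r2r3 = 5
r1r2r3 = 15


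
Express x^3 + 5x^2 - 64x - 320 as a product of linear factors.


Try integer roots (divisors of -320). x=-8: p(-8)=0.
Divide out (x + 8): quotient is x^2 - 3x - 40.
Factor the quadratic: (x - 8)(x + 5)
Result: (x + 8)(x - 8)(x + 5)


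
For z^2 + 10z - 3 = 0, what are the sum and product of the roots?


For az^2+bz+c=0: sum = -b/a, product = c/a.
a=1, b=10, c=-3
Sum = -(10)/1 = -10
Product = (-3)/1 = -3


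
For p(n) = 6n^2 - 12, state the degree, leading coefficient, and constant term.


Highest power of n is 2, with coefficient 6. Constant term is -12.
Degree = 2, leading coefficient = 6, constant term = -12


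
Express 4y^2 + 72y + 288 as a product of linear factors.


Roots satisfy r1 + r2 = -b/a = -18 and r1*r2 = c/a = 72.
So r1 = -12, r2 = -6.
4y^2 + 72y + 288 = 4(y - r1)(y - r2) = 4(y + 12)(y + 6)


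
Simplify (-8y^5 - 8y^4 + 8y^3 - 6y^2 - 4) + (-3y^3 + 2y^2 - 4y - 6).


Align terms by degree and add:
  -8y^5 - 8y^4 + 8y^3 - 6y^2 - 4
  -3y^3 + 2y^2 - 4y - 6
= -8y^5 - 8y^4 + 5y^3 - 4y^2 - 4y - 10


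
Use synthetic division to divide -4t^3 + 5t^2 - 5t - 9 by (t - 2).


Synthetic division with c = 2. Coefficients: -4, 5, -5, -9
Bring down -4.
  -4 * 2 = -8; -8 + 5 = -3
  -3 * 2 = -6; -6 - 5 = -11
  -11 * 2 = -22; -22 - 9 = -31
Quotient: -4t^2 - 3t - 11, Remainder: -31


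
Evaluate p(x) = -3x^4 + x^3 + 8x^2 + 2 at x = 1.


Using direct substitution:
  -3 * (1)^4 = -3
  1 * (1)^3 = 1
  8 * (1)^2 = 8
  0 * (1)^1 = 0
  constant: 2
Sum = -3 + 1 + 8 + 0 + 2 = 8


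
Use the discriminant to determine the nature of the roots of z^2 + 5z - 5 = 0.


D = b^2 - 4ac = (5)^2 - 4(1)(-5) = 25 + 20 = 45
Since D > 0: two distinct irrational roots


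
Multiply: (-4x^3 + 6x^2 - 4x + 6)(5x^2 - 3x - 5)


Distribute each term of the first polynomial:
  (-4x^3)(5x^2 - 3x - 5) = -20x^5 + 12x^4 + 20x^3
  (6x^2)(5x^2 - 3x - 5) = 30x^4 - 18x^3 - 30x^2
  (-4x)(5x^2 - 3x - 5) = -20x^3 + 12x^2 + 20x
  (6)(5x^2 - 3x - 5) = 30x^2 - 18x - 30
Sum: -20x^5 + 42x^4 - 18x^3 + 12x^2 + 2x - 30


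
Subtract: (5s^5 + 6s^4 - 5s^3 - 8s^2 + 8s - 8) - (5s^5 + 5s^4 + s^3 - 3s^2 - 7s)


Distribute the minus sign:
  (5s^5 + 6s^4 - 5s^3 - 8s^2 + 8s - 8)
- (5s^5 + 5s^4 + s^3 - 3s^2 - 7s)
Negate second polynomial: -5s^5 - 5s^4 - s^3 + 3s^2 + 7s
Add: s^4 - 6s^3 - 5s^2 + 15s - 8


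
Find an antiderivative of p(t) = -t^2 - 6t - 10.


Reverse power rule on each term:
  ∫ -t^2 dt = -(1/3)t^3
  ∫ -6t dt = -3t^2
  ∫ -10 dt = -10t
F(t) = -(1/3)t^3 - 3t^2 - 10t + C
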